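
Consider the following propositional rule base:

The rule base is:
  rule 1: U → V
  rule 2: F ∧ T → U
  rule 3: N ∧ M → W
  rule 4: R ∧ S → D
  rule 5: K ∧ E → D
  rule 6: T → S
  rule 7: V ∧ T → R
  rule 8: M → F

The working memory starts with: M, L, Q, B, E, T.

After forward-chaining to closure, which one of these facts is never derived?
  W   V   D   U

W

Round 1 — rule 6, rule 8, derive S, F.
Round 2 — rule 2, derive U.
Round 3 — rule 1, derive V.
Round 4 — rule 7, derive R.
Round 5 — rule 4, derive D.
Derived: U (round 2), V (round 3), D (round 5). W never appears in any round.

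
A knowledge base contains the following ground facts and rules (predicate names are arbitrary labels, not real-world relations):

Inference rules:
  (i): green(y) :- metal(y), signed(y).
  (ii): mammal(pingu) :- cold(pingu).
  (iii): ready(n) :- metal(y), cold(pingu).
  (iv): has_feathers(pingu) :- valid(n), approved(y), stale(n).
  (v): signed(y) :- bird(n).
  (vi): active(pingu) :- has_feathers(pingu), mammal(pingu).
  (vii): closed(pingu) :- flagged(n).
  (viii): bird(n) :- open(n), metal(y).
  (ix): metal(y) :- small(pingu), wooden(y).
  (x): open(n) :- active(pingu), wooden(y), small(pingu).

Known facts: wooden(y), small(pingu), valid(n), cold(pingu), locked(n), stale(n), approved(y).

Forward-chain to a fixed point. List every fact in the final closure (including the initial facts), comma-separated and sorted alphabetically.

active(pingu), approved(y), bird(n), cold(pingu), green(y), has_feathers(pingu), locked(n), mammal(pingu), metal(y), open(n), ready(n), signed(y), small(pingu), stale(n), valid(n), wooden(y)

[1] (ii) [mammal(pingu) :- cold(pingu).]; (iv) [has_feathers(pingu) :- valid(n), approved(y), stale(n).]; (ix) [metal(y) :- small(pingu), wooden(y).]. ⇒ new: mammal(pingu), has_feathers(pingu), metal(y).
[2] (iii) [ready(n) :- metal(y), cold(pingu).]; (vi) [active(pingu) :- has_feathers(pingu), mammal(pingu).]. ⇒ new: ready(n), active(pingu).
[3] (x) [open(n) :- active(pingu), wooden(y), small(pingu).]. ⇒ new: open(n).
[4] (viii) [bird(n) :- open(n), metal(y).]. ⇒ new: bird(n).
[5] (v) [signed(y) :- bird(n).]. ⇒ new: signed(y).
[6] (i) [green(y) :- metal(y), signed(y).]. ⇒ new: green(y).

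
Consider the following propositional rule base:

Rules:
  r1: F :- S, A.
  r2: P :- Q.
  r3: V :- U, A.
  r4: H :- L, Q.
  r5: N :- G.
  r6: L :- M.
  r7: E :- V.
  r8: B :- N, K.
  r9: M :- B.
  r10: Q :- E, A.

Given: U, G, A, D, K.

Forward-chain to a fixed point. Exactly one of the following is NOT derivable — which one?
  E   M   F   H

Round 1 fires r3, r5, giving V, N.
Round 2 fires r7, r8, giving E, B.
Round 3 fires r9, r10, giving M, Q.
Round 4 fires r2, r6, giving P, L.
Round 5 fires r4, giving H.
Derived: H (round 5), M (round 3), E (round 2). F never appears in any round.

F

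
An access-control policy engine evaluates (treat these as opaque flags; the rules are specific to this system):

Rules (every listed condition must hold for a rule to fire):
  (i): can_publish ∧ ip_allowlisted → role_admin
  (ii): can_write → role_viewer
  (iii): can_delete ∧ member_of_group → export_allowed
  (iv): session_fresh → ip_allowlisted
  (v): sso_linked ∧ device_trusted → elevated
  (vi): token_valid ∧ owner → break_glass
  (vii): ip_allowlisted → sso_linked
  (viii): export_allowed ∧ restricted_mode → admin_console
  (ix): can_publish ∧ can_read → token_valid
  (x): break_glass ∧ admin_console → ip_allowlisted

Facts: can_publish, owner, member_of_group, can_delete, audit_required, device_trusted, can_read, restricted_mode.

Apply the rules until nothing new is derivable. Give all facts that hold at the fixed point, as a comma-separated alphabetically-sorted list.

admin_console, audit_required, break_glass, can_delete, can_publish, can_read, device_trusted, elevated, export_allowed, ip_allowlisted, member_of_group, owner, restricted_mode, role_admin, sso_linked, token_valid

Round 1 — (iii), (ix), derive export_allowed, token_valid.
Round 2 — (vi), (viii), derive break_glass, admin_console.
Round 3 — (x), derive ip_allowlisted.
Round 4 — (i), (vii), derive role_admin, sso_linked.
Round 5 — (v), derive elevated.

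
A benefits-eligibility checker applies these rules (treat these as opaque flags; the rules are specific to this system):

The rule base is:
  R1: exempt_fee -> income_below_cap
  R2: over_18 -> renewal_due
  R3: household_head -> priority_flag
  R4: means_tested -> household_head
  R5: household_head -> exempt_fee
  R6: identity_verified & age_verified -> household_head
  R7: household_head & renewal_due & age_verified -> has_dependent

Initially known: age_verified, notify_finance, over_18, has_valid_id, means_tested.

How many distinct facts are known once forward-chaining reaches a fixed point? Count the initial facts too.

11

Round 1: R2 [over_18 -> renewal_due]; R4 [means_tested -> household_head]. New: renewal_due, household_head.
Round 2: R3 [household_head -> priority_flag]; R5 [household_head -> exempt_fee]; R7 [household_head & renewal_due & age_verified -> has_dependent]. New: priority_flag, exempt_fee, has_dependent.
Round 3: R1 [exempt_fee -> income_below_cap]. New: income_below_cap.
Closure: {age_verified, exempt_fee, has_dependent, has_valid_id, household_head, income_below_cap, means_tested, notify_finance, over_18, priority_flag, renewal_due} — 11 facts.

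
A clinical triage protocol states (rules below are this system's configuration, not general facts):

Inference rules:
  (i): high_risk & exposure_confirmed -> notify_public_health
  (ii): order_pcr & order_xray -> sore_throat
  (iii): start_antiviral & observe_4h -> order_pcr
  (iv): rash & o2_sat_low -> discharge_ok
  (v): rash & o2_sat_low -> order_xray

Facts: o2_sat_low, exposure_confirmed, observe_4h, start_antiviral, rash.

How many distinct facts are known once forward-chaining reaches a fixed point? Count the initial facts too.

9

[1] (iii) [start_antiviral & observe_4h -> order_pcr]; (iv) [rash & o2_sat_low -> discharge_ok]; (v) [rash & o2_sat_low -> order_xray]. ⇒ new: order_pcr, discharge_ok, order_xray.
[2] (ii) [order_pcr & order_xray -> sore_throat]. ⇒ new: sore_throat.
Closure: {discharge_ok, exposure_confirmed, o2_sat_low, observe_4h, order_pcr, order_xray, rash, sore_throat, start_antiviral} — 9 facts.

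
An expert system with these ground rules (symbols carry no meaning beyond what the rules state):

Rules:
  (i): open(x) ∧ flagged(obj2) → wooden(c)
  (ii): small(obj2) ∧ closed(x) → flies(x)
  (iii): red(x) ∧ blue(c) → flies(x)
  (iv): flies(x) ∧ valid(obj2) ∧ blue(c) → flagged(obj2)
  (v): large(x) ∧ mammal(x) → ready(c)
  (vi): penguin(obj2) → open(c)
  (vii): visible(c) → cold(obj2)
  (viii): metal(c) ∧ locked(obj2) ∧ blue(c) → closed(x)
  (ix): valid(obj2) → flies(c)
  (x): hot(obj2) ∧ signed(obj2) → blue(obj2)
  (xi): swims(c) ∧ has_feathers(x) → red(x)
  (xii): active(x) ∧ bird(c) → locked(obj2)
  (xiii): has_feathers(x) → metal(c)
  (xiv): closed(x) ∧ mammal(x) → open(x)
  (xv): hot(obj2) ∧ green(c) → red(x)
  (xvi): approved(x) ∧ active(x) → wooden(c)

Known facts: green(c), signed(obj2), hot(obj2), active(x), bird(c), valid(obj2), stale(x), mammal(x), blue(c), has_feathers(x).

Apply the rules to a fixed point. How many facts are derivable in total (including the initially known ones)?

20

Round 1: (ix) [valid(obj2) → flies(c)]; (x) [hot(obj2) ∧ signed(obj2) → blue(obj2)]; (xii) [active(x) ∧ bird(c) → locked(obj2)]; (xiii) [has_feathers(x) → metal(c)]; (xv) [hot(obj2) ∧ green(c) → red(x)]. New: flies(c), blue(obj2), locked(obj2), metal(c), red(x).
Round 2: (iii) [red(x) ∧ blue(c) → flies(x)]; (viii) [metal(c) ∧ locked(obj2) ∧ blue(c) → closed(x)]. New: flies(x), closed(x).
Round 3: (iv) [flies(x) ∧ valid(obj2) ∧ blue(c) → flagged(obj2)]; (xiv) [closed(x) ∧ mammal(x) → open(x)]. New: flagged(obj2), open(x).
Round 4: (i) [open(x) ∧ flagged(obj2) → wooden(c)]. New: wooden(c).
Closure: {active(x), bird(c), blue(c), blue(obj2), closed(x), flagged(obj2), flies(c), flies(x), green(c), has_feathers(x), hot(obj2), locked(obj2), mammal(x), metal(c), open(x), red(x), signed(obj2), stale(x), valid(obj2), wooden(c)} — 20 facts.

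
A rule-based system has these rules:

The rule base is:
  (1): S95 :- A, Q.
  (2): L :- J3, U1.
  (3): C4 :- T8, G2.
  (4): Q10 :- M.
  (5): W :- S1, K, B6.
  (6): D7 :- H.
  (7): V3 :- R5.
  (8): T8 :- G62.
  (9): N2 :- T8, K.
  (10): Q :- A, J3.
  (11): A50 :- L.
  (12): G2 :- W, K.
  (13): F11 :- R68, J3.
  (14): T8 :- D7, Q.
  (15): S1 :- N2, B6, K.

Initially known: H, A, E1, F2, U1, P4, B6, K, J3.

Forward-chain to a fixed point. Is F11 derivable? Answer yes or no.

no

Round 1: (2) [L :- J3, U1.]; (6) [D7 :- H.]; (10) [Q :- A, J3.]. Adds L, D7, Q.
Round 2: (1) [S95 :- A, Q.]; (11) [A50 :- L.]; (14) [T8 :- D7, Q.]. Adds S95, A50, T8.
Round 3: (9) [N2 :- T8, K.]. Adds N2.
Round 4: (15) [S1 :- N2, B6, K.]. Adds S1.
Round 5: (5) [W :- S1, K, B6.]. Adds W.
Round 6: (12) [G2 :- W, K.]. Adds G2.
Round 7: (3) [C4 :- T8, G2.]. Adds C4.
Fixed point reached. F11 is concluded only by (13); (13) needs R68 (never derived).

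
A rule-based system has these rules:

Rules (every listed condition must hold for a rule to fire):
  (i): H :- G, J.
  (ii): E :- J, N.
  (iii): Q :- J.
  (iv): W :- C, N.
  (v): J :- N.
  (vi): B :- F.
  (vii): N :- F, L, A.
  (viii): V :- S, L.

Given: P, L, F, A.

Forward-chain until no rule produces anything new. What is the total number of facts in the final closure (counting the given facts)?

Round 1 fires (vi), (vii), giving B, N.
Round 2 fires (v), giving J.
Round 3 fires (ii), (iii), giving E, Q.
Closure: {A, B, E, F, J, L, N, P, Q} — 9 facts.

9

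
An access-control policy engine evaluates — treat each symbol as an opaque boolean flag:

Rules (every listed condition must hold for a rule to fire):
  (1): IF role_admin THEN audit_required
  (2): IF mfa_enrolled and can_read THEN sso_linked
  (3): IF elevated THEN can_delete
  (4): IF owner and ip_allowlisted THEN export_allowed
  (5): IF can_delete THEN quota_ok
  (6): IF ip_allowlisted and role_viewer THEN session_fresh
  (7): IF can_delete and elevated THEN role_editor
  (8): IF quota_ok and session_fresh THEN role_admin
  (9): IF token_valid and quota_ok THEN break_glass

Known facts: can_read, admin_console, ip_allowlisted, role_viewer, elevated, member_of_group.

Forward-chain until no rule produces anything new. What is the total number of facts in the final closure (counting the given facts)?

12

Round 1: (3) [IF elevated THEN can_delete]; (6) [IF ip_allowlisted and role_viewer THEN session_fresh]. Adds can_delete, session_fresh.
Round 2: (5) [IF can_delete THEN quota_ok]; (7) [IF can_delete and elevated THEN role_editor]. Adds quota_ok, role_editor.
Round 3: (8) [IF quota_ok and session_fresh THEN role_admin]. Adds role_admin.
Round 4: (1) [IF role_admin THEN audit_required]. Adds audit_required.
Closure: {admin_console, audit_required, can_delete, can_read, elevated, ip_allowlisted, member_of_group, quota_ok, role_admin, role_editor, role_viewer, session_fresh} — 12 facts.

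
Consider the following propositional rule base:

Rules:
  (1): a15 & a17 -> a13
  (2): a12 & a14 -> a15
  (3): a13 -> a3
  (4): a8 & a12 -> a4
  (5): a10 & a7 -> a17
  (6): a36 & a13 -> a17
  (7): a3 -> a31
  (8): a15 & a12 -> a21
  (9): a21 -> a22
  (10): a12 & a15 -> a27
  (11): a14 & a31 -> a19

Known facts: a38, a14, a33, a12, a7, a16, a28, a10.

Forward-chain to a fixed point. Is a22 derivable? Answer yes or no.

yes

[1] (2) [a12 & a14 -> a15]; (5) [a10 & a7 -> a17]. ⇒ new: a15, a17.
[2] (1) [a15 & a17 -> a13]; (8) [a15 & a12 -> a21]; (10) [a12 & a15 -> a27]. ⇒ new: a13, a21, a27.
[3] (3) [a13 -> a3]; (9) [a21 -> a22]. ⇒ new: a3, a22.
[4] (7) [a3 -> a31]. ⇒ new: a31.
[5] (11) [a14 & a31 -> a19]. ⇒ new: a19.
a22 appears in round 3, so it is derivable.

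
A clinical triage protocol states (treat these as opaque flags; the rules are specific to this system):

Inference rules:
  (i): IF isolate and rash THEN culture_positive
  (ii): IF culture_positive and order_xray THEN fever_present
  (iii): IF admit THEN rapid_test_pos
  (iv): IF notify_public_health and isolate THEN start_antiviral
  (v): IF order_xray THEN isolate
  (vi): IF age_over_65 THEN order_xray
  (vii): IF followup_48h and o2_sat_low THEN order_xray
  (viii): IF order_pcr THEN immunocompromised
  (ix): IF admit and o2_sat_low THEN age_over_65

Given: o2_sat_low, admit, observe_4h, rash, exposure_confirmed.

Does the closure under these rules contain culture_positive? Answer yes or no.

Round 1: (iii) [IF admit THEN rapid_test_pos]; (ix) [IF admit and o2_sat_low THEN age_over_65]. New: rapid_test_pos, age_over_65.
Round 2: (vi) [IF age_over_65 THEN order_xray]. New: order_xray.
Round 3: (v) [IF order_xray THEN isolate]. New: isolate.
Round 4: (i) [IF isolate and rash THEN culture_positive]. New: culture_positive.
Round 5: (ii) [IF culture_positive and order_xray THEN fever_present]. New: fever_present.
culture_positive appears in round 4, so it is derivable.

yes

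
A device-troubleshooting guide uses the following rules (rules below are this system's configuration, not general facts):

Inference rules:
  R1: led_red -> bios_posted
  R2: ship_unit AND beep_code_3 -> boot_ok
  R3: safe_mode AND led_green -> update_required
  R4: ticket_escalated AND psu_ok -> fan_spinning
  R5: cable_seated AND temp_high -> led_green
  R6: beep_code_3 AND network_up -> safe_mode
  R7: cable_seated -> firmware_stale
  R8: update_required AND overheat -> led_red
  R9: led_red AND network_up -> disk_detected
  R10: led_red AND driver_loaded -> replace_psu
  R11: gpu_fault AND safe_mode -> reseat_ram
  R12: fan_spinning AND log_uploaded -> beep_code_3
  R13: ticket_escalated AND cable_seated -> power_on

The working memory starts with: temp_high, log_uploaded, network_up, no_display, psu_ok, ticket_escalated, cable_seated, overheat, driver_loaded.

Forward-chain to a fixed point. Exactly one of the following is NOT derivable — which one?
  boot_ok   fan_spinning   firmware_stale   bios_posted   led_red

boot_ok

[1] R4 [ticket_escalated AND psu_ok -> fan_spinning]; R5 [cable_seated AND temp_high -> led_green]; R7 [cable_seated -> firmware_stale]; R13 [ticket_escalated AND cable_seated -> power_on]. ⇒ new: fan_spinning, led_green, firmware_stale, power_on.
[2] R12 [fan_spinning AND log_uploaded -> beep_code_3]. ⇒ new: beep_code_3.
[3] R6 [beep_code_3 AND network_up -> safe_mode]. ⇒ new: safe_mode.
[4] R3 [safe_mode AND led_green -> update_required]. ⇒ new: update_required.
[5] R8 [update_required AND overheat -> led_red]. ⇒ new: led_red.
[6] R1 [led_red -> bios_posted]; R9 [led_red AND network_up -> disk_detected]; R10 [led_red AND driver_loaded -> replace_psu]. ⇒ new: bios_posted, disk_detected, replace_psu.
Derived: fan_spinning (round 1), bios_posted (round 6), firmware_stale (round 1), led_red (round 5). boot_ok never appears in any round.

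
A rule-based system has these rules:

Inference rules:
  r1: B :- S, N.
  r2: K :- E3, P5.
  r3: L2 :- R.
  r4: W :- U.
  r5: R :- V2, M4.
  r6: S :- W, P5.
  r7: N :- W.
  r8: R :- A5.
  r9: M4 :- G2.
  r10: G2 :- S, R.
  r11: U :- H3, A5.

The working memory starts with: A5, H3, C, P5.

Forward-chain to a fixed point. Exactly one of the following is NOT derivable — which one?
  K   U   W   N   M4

Round 1 fires r8, r11, giving R, U.
Round 2 fires r3, r4, giving L2, W.
Round 3 fires r6, r7, giving S, N.
Round 4 fires r1, r10, giving B, G2.
Round 5 fires r9, giving M4.
Derived: W (round 2), N (round 3), U (round 1), M4 (round 5). K never appears in any round.

K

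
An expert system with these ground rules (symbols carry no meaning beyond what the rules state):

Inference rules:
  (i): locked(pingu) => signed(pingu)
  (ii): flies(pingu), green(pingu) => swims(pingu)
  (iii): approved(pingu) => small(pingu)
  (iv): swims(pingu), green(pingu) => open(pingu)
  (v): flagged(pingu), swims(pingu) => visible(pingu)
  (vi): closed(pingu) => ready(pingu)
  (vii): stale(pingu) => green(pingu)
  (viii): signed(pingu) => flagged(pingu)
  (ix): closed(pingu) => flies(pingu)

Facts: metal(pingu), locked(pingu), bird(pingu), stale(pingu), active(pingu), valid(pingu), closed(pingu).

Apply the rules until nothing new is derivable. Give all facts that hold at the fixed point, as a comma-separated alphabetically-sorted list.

Round 1: (i) [locked(pingu) => signed(pingu)]; (vi) [closed(pingu) => ready(pingu)]; (vii) [stale(pingu) => green(pingu)]; (ix) [closed(pingu) => flies(pingu)]. New: signed(pingu), ready(pingu), green(pingu), flies(pingu).
Round 2: (ii) [flies(pingu), green(pingu) => swims(pingu)]; (viii) [signed(pingu) => flagged(pingu)]. New: swims(pingu), flagged(pingu).
Round 3: (iv) [swims(pingu), green(pingu) => open(pingu)]; (v) [flagged(pingu), swims(pingu) => visible(pingu)]. New: open(pingu), visible(pingu).

active(pingu), bird(pingu), closed(pingu), flagged(pingu), flies(pingu), green(pingu), locked(pingu), metal(pingu), open(pingu), ready(pingu), signed(pingu), stale(pingu), swims(pingu), valid(pingu), visible(pingu)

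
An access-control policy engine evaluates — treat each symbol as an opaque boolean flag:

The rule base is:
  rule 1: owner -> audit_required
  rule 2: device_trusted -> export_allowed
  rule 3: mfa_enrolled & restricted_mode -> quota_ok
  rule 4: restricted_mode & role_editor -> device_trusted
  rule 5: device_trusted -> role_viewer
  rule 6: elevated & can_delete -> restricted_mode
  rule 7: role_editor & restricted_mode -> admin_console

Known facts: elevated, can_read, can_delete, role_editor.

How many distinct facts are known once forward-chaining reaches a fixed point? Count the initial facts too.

9

Round 1: rule 6 [elevated & can_delete -> restricted_mode]. Adds restricted_mode.
Round 2: rule 4 [restricted_mode & role_editor -> device_trusted]; rule 7 [role_editor & restricted_mode -> admin_console]. Adds device_trusted, admin_console.
Round 3: rule 2 [device_trusted -> export_allowed]; rule 5 [device_trusted -> role_viewer]. Adds export_allowed, role_viewer.
Closure: {admin_console, can_delete, can_read, device_trusted, elevated, export_allowed, restricted_mode, role_editor, role_viewer} — 9 facts.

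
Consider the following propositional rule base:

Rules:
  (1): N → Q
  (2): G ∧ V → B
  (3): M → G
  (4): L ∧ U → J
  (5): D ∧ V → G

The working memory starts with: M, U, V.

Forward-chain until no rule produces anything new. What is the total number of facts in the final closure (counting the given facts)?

5

Round 1: (3) [M → G]. New: G.
Round 2: (2) [G ∧ V → B]. New: B.
Closure: {B, G, M, U, V} — 5 facts.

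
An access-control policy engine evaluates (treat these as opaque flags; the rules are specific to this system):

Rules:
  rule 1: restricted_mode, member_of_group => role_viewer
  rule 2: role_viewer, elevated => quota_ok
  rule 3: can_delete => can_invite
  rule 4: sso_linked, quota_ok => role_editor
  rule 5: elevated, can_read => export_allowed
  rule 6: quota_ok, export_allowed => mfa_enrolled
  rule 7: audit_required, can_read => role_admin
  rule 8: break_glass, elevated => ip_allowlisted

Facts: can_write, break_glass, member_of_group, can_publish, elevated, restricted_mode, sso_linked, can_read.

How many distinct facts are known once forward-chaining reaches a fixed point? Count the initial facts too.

14

Round 1: rule 1 [restricted_mode, member_of_group => role_viewer]; rule 5 [elevated, can_read => export_allowed]; rule 8 [break_glass, elevated => ip_allowlisted]. Adds role_viewer, export_allowed, ip_allowlisted.
Round 2: rule 2 [role_viewer, elevated => quota_ok]. Adds quota_ok.
Round 3: rule 4 [sso_linked, quota_ok => role_editor]; rule 6 [quota_ok, export_allowed => mfa_enrolled]. Adds role_editor, mfa_enrolled.
Closure: {break_glass, can_publish, can_read, can_write, elevated, export_allowed, ip_allowlisted, member_of_group, mfa_enrolled, quota_ok, restricted_mode, role_editor, role_viewer, sso_linked} — 14 facts.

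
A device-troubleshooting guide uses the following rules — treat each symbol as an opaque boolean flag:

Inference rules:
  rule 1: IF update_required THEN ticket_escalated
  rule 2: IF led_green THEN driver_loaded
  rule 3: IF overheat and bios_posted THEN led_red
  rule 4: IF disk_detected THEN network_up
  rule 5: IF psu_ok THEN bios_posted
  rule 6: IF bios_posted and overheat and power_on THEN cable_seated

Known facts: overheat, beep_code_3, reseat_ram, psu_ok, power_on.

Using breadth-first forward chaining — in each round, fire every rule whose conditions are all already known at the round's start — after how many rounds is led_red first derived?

2

Round 1 — rule 5, derive bios_posted.
Round 2 — rule 3, rule 6, derive led_red, cable_seated.
led_red first appears in round 2.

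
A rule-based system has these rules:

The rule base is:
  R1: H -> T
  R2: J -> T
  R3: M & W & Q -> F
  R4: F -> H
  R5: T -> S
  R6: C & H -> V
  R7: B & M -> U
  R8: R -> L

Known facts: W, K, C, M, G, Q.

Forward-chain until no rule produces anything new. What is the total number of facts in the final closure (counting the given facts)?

11

Round 1 — R3, derive F.
Round 2 — R4, derive H.
Round 3 — R1, R6, derive T, V.
Round 4 — R5, derive S.
Closure: {C, F, G, H, K, M, Q, S, T, V, W} — 11 facts.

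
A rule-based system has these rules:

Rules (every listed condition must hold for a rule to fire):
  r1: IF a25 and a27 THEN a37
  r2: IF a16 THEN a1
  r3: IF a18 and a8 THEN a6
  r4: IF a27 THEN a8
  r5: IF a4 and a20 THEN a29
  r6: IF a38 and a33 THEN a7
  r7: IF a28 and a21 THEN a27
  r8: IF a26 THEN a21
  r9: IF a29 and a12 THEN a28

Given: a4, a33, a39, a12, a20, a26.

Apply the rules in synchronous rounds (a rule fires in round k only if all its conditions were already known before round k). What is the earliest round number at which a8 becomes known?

Round 1: r5 [IF a4 and a20 THEN a29]; r8 [IF a26 THEN a21]. New: a29, a21.
Round 2: r9 [IF a29 and a12 THEN a28]. New: a28.
Round 3: r7 [IF a28 and a21 THEN a27]. New: a27.
Round 4: r4 [IF a27 THEN a8]. New: a8.
a8 first appears in round 4.

4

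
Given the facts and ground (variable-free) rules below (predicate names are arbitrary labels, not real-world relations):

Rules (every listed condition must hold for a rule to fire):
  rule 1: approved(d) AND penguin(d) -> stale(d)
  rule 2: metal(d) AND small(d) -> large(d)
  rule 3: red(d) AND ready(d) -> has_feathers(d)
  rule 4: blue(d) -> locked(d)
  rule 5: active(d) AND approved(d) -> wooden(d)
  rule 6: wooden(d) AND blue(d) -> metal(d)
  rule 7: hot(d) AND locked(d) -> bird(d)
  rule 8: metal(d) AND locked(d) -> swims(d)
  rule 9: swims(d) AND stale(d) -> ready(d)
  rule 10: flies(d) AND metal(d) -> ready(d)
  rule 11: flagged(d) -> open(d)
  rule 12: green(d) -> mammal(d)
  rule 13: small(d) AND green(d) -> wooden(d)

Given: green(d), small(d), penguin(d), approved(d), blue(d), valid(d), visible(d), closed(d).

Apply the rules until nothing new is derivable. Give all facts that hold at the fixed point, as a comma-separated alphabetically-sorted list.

approved(d), blue(d), closed(d), green(d), large(d), locked(d), mammal(d), metal(d), penguin(d), ready(d), small(d), stale(d), swims(d), valid(d), visible(d), wooden(d)

[1] rule 1 [approved(d) AND penguin(d) -> stale(d)]; rule 4 [blue(d) -> locked(d)]; rule 12 [green(d) -> mammal(d)]; rule 13 [small(d) AND green(d) -> wooden(d)]. ⇒ new: stale(d), locked(d), mammal(d), wooden(d).
[2] rule 6 [wooden(d) AND blue(d) -> metal(d)]. ⇒ new: metal(d).
[3] rule 2 [metal(d) AND small(d) -> large(d)]; rule 8 [metal(d) AND locked(d) -> swims(d)]. ⇒ new: large(d), swims(d).
[4] rule 9 [swims(d) AND stale(d) -> ready(d)]. ⇒ new: ready(d).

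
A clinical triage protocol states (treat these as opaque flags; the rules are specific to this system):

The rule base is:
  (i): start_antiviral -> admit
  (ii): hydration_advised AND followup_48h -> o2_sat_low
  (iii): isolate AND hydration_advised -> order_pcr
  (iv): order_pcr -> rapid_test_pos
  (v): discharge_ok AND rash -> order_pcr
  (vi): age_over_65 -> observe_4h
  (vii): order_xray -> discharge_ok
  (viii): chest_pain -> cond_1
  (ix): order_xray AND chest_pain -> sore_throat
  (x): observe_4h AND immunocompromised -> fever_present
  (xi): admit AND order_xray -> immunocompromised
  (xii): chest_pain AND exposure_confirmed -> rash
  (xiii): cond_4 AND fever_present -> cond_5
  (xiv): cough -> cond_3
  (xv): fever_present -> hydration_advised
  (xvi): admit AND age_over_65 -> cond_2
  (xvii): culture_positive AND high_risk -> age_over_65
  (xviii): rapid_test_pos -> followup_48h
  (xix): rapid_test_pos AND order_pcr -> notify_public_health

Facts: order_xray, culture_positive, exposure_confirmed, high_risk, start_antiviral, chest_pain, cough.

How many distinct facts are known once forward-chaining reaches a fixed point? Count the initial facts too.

[1] (i) [start_antiviral -> admit]; (vii) [order_xray -> discharge_ok]; (viii) [chest_pain -> cond_1]; (ix) [order_xray AND chest_pain -> sore_throat]; (xii) [chest_pain AND exposure_confirmed -> rash]; (xiv) [cough -> cond_3]; (xvii) [culture_positive AND high_risk -> age_over_65]. ⇒ new: admit, discharge_ok, cond_1, sore_throat, rash, cond_3, age_over_65.
[2] (v) [discharge_ok AND rash -> order_pcr]; (vi) [age_over_65 -> observe_4h]; (xi) [admit AND order_xray -> immunocompromised]; (xvi) [admit AND age_over_65 -> cond_2]. ⇒ new: order_pcr, observe_4h, immunocompromised, cond_2.
[3] (iv) [order_pcr -> rapid_test_pos]; (x) [observe_4h AND immunocompromised -> fever_present]. ⇒ new: rapid_test_pos, fever_present.
[4] (xv) [fever_present -> hydration_advised]; (xviii) [rapid_test_pos -> followup_48h]; (xix) [rapid_test_pos AND order_pcr -> notify_public_health]. ⇒ new: hydration_advised, followup_48h, notify_public_health.
[5] (ii) [hydration_advised AND followup_48h -> o2_sat_low]. ⇒ new: o2_sat_low.
Closure: {admit, age_over_65, chest_pain, cond_1, cond_2, cond_3, cough, culture_positive, discharge_ok, exposure_confirmed, fever_present, followup_48h, high_risk, hydration_advised, immunocompromised, notify_public_health, o2_sat_low, observe_4h, order_pcr, order_xray, rapid_test_pos, rash, sore_throat, start_antiviral} — 24 facts.

24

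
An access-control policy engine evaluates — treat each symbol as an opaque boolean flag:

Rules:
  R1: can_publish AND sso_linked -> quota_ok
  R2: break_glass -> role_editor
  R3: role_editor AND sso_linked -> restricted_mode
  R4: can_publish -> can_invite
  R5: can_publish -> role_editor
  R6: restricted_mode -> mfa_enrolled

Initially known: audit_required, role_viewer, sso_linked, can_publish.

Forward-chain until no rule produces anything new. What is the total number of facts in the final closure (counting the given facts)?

9

[1] R1 [can_publish AND sso_linked -> quota_ok]; R4 [can_publish -> can_invite]; R5 [can_publish -> role_editor]. ⇒ new: quota_ok, can_invite, role_editor.
[2] R3 [role_editor AND sso_linked -> restricted_mode]. ⇒ new: restricted_mode.
[3] R6 [restricted_mode -> mfa_enrolled]. ⇒ new: mfa_enrolled.
Closure: {audit_required, can_invite, can_publish, mfa_enrolled, quota_ok, restricted_mode, role_editor, role_viewer, sso_linked} — 9 facts.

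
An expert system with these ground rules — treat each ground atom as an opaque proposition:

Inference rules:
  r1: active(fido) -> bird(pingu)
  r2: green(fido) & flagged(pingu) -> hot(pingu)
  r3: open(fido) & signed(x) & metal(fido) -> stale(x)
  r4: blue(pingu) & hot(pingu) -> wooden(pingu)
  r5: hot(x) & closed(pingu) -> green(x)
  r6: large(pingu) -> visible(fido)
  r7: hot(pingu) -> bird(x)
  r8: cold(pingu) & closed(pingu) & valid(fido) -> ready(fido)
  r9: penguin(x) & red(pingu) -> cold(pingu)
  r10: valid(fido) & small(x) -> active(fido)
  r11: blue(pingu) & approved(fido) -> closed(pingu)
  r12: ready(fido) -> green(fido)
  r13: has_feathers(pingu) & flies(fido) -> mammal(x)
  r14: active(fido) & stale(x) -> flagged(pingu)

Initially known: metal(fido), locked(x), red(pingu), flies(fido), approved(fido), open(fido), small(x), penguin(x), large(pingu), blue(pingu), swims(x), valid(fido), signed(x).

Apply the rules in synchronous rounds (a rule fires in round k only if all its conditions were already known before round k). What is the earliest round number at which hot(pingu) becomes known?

4

Round 1: r3 [open(fido) & signed(x) & metal(fido) -> stale(x)]; r6 [large(pingu) -> visible(fido)]; r9 [penguin(x) & red(pingu) -> cold(pingu)]; r10 [valid(fido) & small(x) -> active(fido)]; r11 [blue(pingu) & approved(fido) -> closed(pingu)]. New: stale(x), visible(fido), cold(pingu), active(fido), closed(pingu).
Round 2: r1 [active(fido) -> bird(pingu)]; r8 [cold(pingu) & closed(pingu) & valid(fido) -> ready(fido)]; r14 [active(fido) & stale(x) -> flagged(pingu)]. New: bird(pingu), ready(fido), flagged(pingu).
Round 3: r12 [ready(fido) -> green(fido)]. New: green(fido).
Round 4: r2 [green(fido) & flagged(pingu) -> hot(pingu)]. New: hot(pingu).
hot(pingu) first appears in round 4.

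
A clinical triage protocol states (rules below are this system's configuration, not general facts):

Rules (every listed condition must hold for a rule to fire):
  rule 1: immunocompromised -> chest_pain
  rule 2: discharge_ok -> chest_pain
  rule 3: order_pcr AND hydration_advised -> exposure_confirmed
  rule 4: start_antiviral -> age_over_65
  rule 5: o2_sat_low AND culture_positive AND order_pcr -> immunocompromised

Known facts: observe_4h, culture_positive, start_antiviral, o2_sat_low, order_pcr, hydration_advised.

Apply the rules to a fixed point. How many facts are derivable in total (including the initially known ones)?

10

[1] rule 3 [order_pcr AND hydration_advised -> exposure_confirmed]; rule 4 [start_antiviral -> age_over_65]; rule 5 [o2_sat_low AND culture_positive AND order_pcr -> immunocompromised]. ⇒ new: exposure_confirmed, age_over_65, immunocompromised.
[2] rule 1 [immunocompromised -> chest_pain]. ⇒ new: chest_pain.
Closure: {age_over_65, chest_pain, culture_positive, exposure_confirmed, hydration_advised, immunocompromised, o2_sat_low, observe_4h, order_pcr, start_antiviral} — 10 facts.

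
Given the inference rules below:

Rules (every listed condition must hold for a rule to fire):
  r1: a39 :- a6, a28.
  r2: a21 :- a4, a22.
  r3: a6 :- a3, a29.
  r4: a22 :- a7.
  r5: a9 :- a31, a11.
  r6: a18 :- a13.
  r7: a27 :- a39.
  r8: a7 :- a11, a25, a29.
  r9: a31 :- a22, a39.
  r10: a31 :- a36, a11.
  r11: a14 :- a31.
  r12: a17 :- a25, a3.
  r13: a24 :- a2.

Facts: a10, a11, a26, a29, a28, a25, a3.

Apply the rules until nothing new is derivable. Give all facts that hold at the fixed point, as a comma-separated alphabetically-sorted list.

a10, a11, a14, a17, a22, a25, a26, a27, a28, a29, a3, a31, a39, a6, a7, a9

Round 1: r3 [a6 :- a3, a29.]; r8 [a7 :- a11, a25, a29.]; r12 [a17 :- a25, a3.]. Adds a6, a7, a17.
Round 2: r1 [a39 :- a6, a28.]; r4 [a22 :- a7.]. Adds a39, a22.
Round 3: r7 [a27 :- a39.]; r9 [a31 :- a22, a39.]. Adds a27, a31.
Round 4: r5 [a9 :- a31, a11.]; r11 [a14 :- a31.]. Adds a9, a14.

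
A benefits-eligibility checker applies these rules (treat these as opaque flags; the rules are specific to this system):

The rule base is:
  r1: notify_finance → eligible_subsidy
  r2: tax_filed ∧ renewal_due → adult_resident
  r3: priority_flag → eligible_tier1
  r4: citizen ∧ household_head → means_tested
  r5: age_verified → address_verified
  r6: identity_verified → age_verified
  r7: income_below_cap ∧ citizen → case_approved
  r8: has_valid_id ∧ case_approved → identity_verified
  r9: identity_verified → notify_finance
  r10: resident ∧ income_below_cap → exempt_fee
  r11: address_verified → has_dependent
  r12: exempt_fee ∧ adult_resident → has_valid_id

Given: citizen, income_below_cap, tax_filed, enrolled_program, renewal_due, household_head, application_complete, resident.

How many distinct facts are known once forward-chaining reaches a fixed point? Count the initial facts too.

19

Round 1 fires r2, r4, r7, r10, giving adult_resident, means_tested, case_approved, exempt_fee.
Round 2 fires r12, giving has_valid_id.
Round 3 fires r8, giving identity_verified.
Round 4 fires r6, r9, giving age_verified, notify_finance.
Round 5 fires r1, r5, giving eligible_subsidy, address_verified.
Round 6 fires r11, giving has_dependent.
Closure: {address_verified, adult_resident, age_verified, application_complete, case_approved, citizen, eligible_subsidy, enrolled_program, exempt_fee, has_dependent, has_valid_id, household_head, identity_verified, income_below_cap, means_tested, notify_finance, renewal_due, resident, tax_filed} — 19 facts.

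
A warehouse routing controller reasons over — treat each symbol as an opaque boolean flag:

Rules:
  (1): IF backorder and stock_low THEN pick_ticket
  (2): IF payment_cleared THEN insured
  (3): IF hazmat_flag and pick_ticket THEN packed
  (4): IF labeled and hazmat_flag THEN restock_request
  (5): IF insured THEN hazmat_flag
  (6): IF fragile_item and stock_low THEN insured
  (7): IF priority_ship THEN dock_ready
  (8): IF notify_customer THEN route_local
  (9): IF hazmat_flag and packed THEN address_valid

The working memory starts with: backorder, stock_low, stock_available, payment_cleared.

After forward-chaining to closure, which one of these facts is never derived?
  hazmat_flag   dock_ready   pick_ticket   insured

dock_ready

Round 1: (1) [IF backorder and stock_low THEN pick_ticket]; (2) [IF payment_cleared THEN insured]. Adds pick_ticket, insured.
Round 2: (5) [IF insured THEN hazmat_flag]. Adds hazmat_flag.
Round 3: (3) [IF hazmat_flag and pick_ticket THEN packed]. Adds packed.
Round 4: (9) [IF hazmat_flag and packed THEN address_valid]. Adds address_valid.
Derived: pick_ticket (round 1), hazmat_flag (round 2), insured (round 1). dock_ready never appears in any round.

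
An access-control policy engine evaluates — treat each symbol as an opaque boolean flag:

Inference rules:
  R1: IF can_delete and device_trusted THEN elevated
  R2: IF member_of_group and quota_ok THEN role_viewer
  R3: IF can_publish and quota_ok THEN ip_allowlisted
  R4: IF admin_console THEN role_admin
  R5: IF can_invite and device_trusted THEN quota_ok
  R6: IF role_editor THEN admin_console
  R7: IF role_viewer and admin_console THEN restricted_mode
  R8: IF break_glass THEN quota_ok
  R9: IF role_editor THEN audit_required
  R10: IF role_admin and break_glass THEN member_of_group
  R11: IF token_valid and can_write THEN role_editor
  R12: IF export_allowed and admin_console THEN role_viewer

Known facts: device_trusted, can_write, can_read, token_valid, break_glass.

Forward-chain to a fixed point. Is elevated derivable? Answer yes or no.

no

Round 1: R8 [IF break_glass THEN quota_ok]; R11 [IF token_valid and can_write THEN role_editor]. Adds quota_ok, role_editor.
Round 2: R6 [IF role_editor THEN admin_console]; R9 [IF role_editor THEN audit_required]. Adds admin_console, audit_required.
Round 3: R4 [IF admin_console THEN role_admin]. Adds role_admin.
Round 4: R10 [IF role_admin and break_glass THEN member_of_group]. Adds member_of_group.
Round 5: R2 [IF member_of_group and quota_ok THEN role_viewer]. Adds role_viewer.
Round 6: R7 [IF role_viewer and admin_console THEN restricted_mode]. Adds restricted_mode.
Fixed point reached. elevated is concluded only by R1; R1 needs can_delete (never derived).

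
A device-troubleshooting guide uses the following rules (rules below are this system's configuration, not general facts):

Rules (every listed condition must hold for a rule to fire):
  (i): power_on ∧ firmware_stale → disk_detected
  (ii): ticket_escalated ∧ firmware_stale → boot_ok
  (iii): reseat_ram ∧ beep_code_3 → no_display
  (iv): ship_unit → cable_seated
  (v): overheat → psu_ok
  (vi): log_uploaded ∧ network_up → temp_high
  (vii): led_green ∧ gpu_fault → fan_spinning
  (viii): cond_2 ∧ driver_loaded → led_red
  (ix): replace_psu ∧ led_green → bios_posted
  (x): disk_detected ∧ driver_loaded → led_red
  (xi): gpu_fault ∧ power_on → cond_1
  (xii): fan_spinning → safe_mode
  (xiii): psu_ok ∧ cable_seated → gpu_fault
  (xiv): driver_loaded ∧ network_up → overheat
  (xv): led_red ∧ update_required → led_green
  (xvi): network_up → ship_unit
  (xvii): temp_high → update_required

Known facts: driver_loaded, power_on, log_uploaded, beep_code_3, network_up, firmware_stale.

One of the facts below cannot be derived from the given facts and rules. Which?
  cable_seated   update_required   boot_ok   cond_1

Round 1 fires (i), (vi), (xiv), (xvi), giving disk_detected, temp_high, overheat, ship_unit.
Round 2 fires (iv), (v), (x), (xvii), giving cable_seated, psu_ok, led_red, update_required.
Round 3 fires (xiii), (xv), giving gpu_fault, led_green.
Round 4 fires (vii), (xi), giving fan_spinning, cond_1.
Round 5 fires (xii), giving safe_mode.
Derived: cable_seated (round 2), cond_1 (round 4), update_required (round 2). boot_ok never appears in any round.

boot_ok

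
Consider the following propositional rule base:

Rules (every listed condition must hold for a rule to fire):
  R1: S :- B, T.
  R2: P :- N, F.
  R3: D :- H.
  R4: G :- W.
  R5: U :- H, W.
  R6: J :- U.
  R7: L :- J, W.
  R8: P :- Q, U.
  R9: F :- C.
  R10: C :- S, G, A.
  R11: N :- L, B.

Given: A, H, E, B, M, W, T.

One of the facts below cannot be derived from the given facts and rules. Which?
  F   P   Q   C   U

Q

Round 1: R1 [S :- B, T.]; R3 [D :- H.]; R4 [G :- W.]; R5 [U :- H, W.]. Adds S, D, G, U.
Round 2: R6 [J :- U.]; R10 [C :- S, G, A.]. Adds J, C.
Round 3: R7 [L :- J, W.]; R9 [F :- C.]. Adds L, F.
Round 4: R11 [N :- L, B.]. Adds N.
Round 5: R2 [P :- N, F.]. Adds P.
Derived: C (round 2), U (round 1), P (round 5), F (round 3). Q never appears in any round.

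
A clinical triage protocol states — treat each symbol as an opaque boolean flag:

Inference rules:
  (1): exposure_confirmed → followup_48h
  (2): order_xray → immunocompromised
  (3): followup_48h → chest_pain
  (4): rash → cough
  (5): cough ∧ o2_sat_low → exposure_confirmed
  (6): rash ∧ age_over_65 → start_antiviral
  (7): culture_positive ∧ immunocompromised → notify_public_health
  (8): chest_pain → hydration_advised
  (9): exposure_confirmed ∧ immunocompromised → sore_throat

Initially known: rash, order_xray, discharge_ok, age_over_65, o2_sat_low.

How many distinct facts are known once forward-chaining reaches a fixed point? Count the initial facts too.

Round 1: (2) [order_xray → immunocompromised]; (4) [rash → cough]; (6) [rash ∧ age_over_65 → start_antiviral]. New: immunocompromised, cough, start_antiviral.
Round 2: (5) [cough ∧ o2_sat_low → exposure_confirmed]. New: exposure_confirmed.
Round 3: (1) [exposure_confirmed → followup_48h]; (9) [exposure_confirmed ∧ immunocompromised → sore_throat]. New: followup_48h, sore_throat.
Round 4: (3) [followup_48h → chest_pain]. New: chest_pain.
Round 5: (8) [chest_pain → hydration_advised]. New: hydration_advised.
Closure: {age_over_65, chest_pain, cough, discharge_ok, exposure_confirmed, followup_48h, hydration_advised, immunocompromised, o2_sat_low, order_xray, rash, sore_throat, start_antiviral} — 13 facts.

13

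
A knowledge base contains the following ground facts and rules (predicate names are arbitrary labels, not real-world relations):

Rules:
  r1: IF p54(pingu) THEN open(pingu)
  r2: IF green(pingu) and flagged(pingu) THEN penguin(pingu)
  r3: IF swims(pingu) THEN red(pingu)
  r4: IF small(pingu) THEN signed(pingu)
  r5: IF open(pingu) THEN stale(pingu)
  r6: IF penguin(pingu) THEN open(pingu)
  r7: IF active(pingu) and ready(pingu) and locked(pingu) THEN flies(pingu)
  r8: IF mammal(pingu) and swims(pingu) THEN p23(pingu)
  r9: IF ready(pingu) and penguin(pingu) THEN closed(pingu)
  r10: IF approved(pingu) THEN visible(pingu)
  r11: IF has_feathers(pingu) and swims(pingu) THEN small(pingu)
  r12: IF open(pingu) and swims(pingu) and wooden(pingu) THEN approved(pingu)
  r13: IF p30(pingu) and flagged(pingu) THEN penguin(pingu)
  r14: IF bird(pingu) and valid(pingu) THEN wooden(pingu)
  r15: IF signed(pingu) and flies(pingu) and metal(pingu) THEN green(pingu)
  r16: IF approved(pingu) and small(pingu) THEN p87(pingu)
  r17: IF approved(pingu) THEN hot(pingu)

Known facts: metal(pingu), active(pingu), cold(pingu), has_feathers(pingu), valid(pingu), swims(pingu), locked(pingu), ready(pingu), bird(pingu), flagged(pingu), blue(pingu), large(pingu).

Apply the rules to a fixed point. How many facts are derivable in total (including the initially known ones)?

Round 1: r3 [IF swims(pingu) THEN red(pingu)]; r7 [IF active(pingu) and ready(pingu) and locked(pingu) THEN flies(pingu)]; r11 [IF has_feathers(pingu) and swims(pingu) THEN small(pingu)]; r14 [IF bird(pingu) and valid(pingu) THEN wooden(pingu)]. New: red(pingu), flies(pingu), small(pingu), wooden(pingu).
Round 2: r4 [IF small(pingu) THEN signed(pingu)]. New: signed(pingu).
Round 3: r15 [IF signed(pingu) and flies(pingu) and metal(pingu) THEN green(pingu)]. New: green(pingu).
Round 4: r2 [IF green(pingu) and flagged(pingu) THEN penguin(pingu)]. New: penguin(pingu).
Round 5: r6 [IF penguin(pingu) THEN open(pingu)]; r9 [IF ready(pingu) and penguin(pingu) THEN closed(pingu)]. New: open(pingu), closed(pingu).
Round 6: r5 [IF open(pingu) THEN stale(pingu)]; r12 [IF open(pingu) and swims(pingu) and wooden(pingu) THEN approved(pingu)]. New: stale(pingu), approved(pingu).
Round 7: r10 [IF approved(pingu) THEN visible(pingu)]; r16 [IF approved(pingu) and small(pingu) THEN p87(pingu)]; r17 [IF approved(pingu) THEN hot(pingu)]. New: visible(pingu), p87(pingu), hot(pingu).
Closure: {active(pingu), approved(pingu), bird(pingu), blue(pingu), closed(pingu), cold(pingu), flagged(pingu), flies(pingu), green(pingu), has_feathers(pingu), hot(pingu), large(pingu), locked(pingu), metal(pingu), open(pingu), p87(pingu), penguin(pingu), ready(pingu), red(pingu), signed(pingu), small(pingu), stale(pingu), swims(pingu), valid(pingu), visible(pingu), wooden(pingu)} — 26 facts.

26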